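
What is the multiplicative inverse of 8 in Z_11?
Since 11 is prime, by Fermat 8^(-1) ≡ 8^{9} ≡ 7 (mod 11). Verify: 8 × 7 = 56 ≡ 1 (mod 11)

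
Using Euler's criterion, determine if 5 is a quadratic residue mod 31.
By Euler's criterion: 5^{15} ≡ 1 mod 31. Since this equals 1, 5 is a QR.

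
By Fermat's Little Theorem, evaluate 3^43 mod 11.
By Fermat: 3^{10} ≡ 1 (mod 11). 43 = 4×10 + 3. So 3^{43} ≡ 3^{3} ≡ 5 (mod 11)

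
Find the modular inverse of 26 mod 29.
Since 29 is prime, by Fermat 26^(-1) ≡ 26^{27} ≡ 19 mod 29. Verify: 26 × 19 = 494 ≡ 1 mod 29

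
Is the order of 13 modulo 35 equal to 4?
Powers of 13 mod 35: 13^1≡13, 13^2≡29, 13^3≡27, 13^4≡1. First k with 13^k≡1 is k=4. Yes, ord_35(13) = 4.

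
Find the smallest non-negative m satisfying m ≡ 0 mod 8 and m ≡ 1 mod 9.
M = 8 × 9 = 72. M₁ = 9, y₁ ≡ 1 mod 8. M₂ = 8, y₂ ≡ 8 mod 9. m = 0×9×1 + 1×8×8 ≡ 64 mod 72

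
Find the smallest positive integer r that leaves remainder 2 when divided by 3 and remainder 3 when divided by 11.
M = 3 × 11 = 33. M₁ = 11, y₁ ≡ 2 mod 3. M₂ = 3, y₂ ≡ 4 mod 11. r = 2×11×2 + 3×3×4 ≡ 14 mod 33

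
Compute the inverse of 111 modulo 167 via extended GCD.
Extended GCD: 111(-3) + 167(2) = 1. So 111^(-1) ≡ -3 ≡ 164 mod 167. Verify: 111 × 164 = 18204 ≡ 1 mod 167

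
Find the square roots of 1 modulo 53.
The square roots of 1 mod 53 are 1 and 52. Verify: 1² = 1 ≡ 1 (mod 53)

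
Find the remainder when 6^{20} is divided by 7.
By Fermat: 6^{6} ≡ 1 (mod 7). 20 = 3×6 + 2. So 6^{20} ≡ 6^{2} ≡ 1 (mod 7)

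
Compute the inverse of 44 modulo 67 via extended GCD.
Extended GCD: 44(32) + 67(-21) = 1. So 44^(-1) ≡ 32 (mod 67). Verify: 44 × 32 = 1408 ≡ 1 (mod 67)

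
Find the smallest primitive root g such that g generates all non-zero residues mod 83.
g = 2. Powers: [2, 4, 8, 16, 32, 64, 45, 7, ...] generates all 82 non-zero residues.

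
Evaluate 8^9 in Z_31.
By repeated squaring mod 31: 8^{1}≡8, 8^{2}≡2, 8^{4}≡4, 8^{8}≡16. Then 8^{9} = 8^{8+1} ≡ 16 × 8 ≡ 4 mod 31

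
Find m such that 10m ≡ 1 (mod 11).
Since 11 is prime, by Fermat 10^(-1) ≡ 10^{9} ≡ 10 (mod 11). Verify: 10 × 10 = 100 ≡ 1 (mod 11)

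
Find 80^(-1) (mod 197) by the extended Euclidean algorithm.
Extended GCD: 80(-32) + 197(13) = 1. So 80^(-1) ≡ -32 ≡ 165 (mod 197). Verify: 80 × 165 = 13200 ≡ 1 (mod 197)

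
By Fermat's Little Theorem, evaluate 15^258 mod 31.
By Fermat: 15^{30} ≡ 1 mod 31. 258 ≡ 18 mod 30. So 15^{258} ≡ 15^{18} ≡ 4 mod 31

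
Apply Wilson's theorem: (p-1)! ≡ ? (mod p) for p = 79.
By Wilson's theorem, (78)! ≡ -1 ≡ 78 (mod 79)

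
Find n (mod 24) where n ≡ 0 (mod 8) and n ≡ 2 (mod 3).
M = 8 × 3 = 24. M₁ = 3, y₁ ≡ 3 (mod 8). M₂ = 8, y₂ ≡ 2 (mod 3). n = 0×3×3 + 2×8×2 ≡ 8 (mod 24)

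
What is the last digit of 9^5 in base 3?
By repeated squaring mod 3: 9^{1}≡0, 9^{2}≡0, 9^{4}≡0. Then 9^{5} = 9^{4+1} ≡ 0 × 0 ≡ 0 mod 3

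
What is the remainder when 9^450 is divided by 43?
Using Fermat: 9^{42} ≡ 1 (mod 43). 450 ≡ 30 (mod 42). So 9^{450} ≡ 9^{30} ≡ 35 (mod 43)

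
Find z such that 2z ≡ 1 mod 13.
Since 13 is prime, by Fermat 2^(-1) ≡ 2^{11} ≡ 7 mod 13. Verify: 2 × 7 = 14 ≡ 1 mod 13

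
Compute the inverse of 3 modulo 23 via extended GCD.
Extended GCD: 3(8) + 23(-1) = 1. So 3^(-1) ≡ 8 mod 23. Verify: 3 × 8 = 24 ≡ 1 mod 23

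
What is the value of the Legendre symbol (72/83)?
(72/83) = 72^{41} mod 83 = -1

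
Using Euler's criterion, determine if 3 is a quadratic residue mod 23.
By Euler's criterion: 3^{11} ≡ 1 mod 23. Since this equals 1, 3 is a QR.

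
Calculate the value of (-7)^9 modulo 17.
By repeated squaring (mod 17): (-7)^{1}≡10, (-7)^{2}≡15, (-7)^{4}≡4, (-7)^{8}≡16. Then (-7)^{9} = (-7)^{8+1} ≡ 16 × 10 ≡ 7 (mod 17)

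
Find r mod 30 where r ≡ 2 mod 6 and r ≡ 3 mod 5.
M = 6 × 5 = 30. M₁ = 5, y₁ ≡ 5 mod 6. M₂ = 6, y₂ ≡ 1 mod 5. r = 2×5×5 + 3×6×1 ≡ 8 mod 30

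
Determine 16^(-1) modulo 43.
Since 43 is prime, by Fermat 16^(-1) ≡ 16^{41} ≡ 35 (mod 43). Verify: 16 × 35 = 560 ≡ 1 (mod 43)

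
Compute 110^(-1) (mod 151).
Since 151 is prime, by Fermat 110^(-1) ≡ 110^{149} ≡ 81 (mod 151). Verify: 110 × 81 = 8910 ≡ 1 (mod 151)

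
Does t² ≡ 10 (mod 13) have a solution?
By Euler's criterion: 10^{6} ≡ 1 (mod 13). Since this equals 1, 10 is a QR.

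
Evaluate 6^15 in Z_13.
Using Fermat: 6^{12} ≡ 1 (mod 13). 15 ≡ 3 (mod 12). So 6^{15} ≡ 6^{3} ≡ 8 (mod 13)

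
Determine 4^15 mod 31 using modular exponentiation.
By repeated squaring (mod 31): 4^{1}≡4, 4^{2}≡16, 4^{4}≡8, 4^{8}≡2. Then 4^{15} = 4^{8+4+2+1} ≡ 2 × 8 × 16 × 4 ≡ 1 (mod 31)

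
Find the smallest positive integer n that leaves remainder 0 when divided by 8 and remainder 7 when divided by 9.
M = 8 × 9 = 72. M₁ = 9, y₁ ≡ 1 mod 8. M₂ = 8, y₂ ≡ 8 mod 9. n = 0×9×1 + 7×8×8 ≡ 16 mod 72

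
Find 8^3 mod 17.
8^{3} = 512 ≡ 2 mod 17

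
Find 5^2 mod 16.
5^{2} = 25 ≡ 9 mod 16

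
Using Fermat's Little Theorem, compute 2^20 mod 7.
By Fermat: 2^{6} ≡ 1 (mod 7). 20 = 3×6 + 2. So 2^{20} ≡ 2^{2} ≡ 4 (mod 7)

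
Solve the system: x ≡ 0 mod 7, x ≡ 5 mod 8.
M = 7 × 8 = 56. M₁ = 8, y₁ ≡ 1 mod 7. M₂ = 7, y₂ ≡ 7 mod 8. x = 0×8×1 + 5×7×7 ≡ 21 mod 56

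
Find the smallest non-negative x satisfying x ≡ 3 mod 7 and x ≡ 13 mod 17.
M = 7 × 17 = 119. M₁ = 17, y₁ ≡ 5 mod 7. M₂ = 7, y₂ ≡ 5 mod 17. x = 3×17×5 + 13×7×5 ≡ 115 mod 119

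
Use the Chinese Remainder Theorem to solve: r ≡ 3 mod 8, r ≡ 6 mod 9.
M = 8 × 9 = 72. M₁ = 9, y₁ ≡ 1 mod 8. M₂ = 8, y₂ ≡ 8 mod 9. r = 3×9×1 + 6×8×8 ≡ 51 mod 72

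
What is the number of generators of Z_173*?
A prime p has φ(p-1) primitive roots; here φ(172) = 84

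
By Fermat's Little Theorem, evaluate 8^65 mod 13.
By Fermat: 8^{12} ≡ 1 mod 13. 65 = 5×12 + 5. So 8^{65} ≡ 8^{5} ≡ 8 mod 13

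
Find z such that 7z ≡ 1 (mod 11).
Since 11 is prime, by Fermat 7^(-1) ≡ 7^{9} ≡ 8 (mod 11). Verify: 7 × 8 = 56 ≡ 1 (mod 11)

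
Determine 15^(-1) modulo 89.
Since 89 is prime, by Fermat 15^(-1) ≡ 15^{87} ≡ 6 (mod 89). Verify: 15 × 6 = 90 ≡ 1 (mod 89)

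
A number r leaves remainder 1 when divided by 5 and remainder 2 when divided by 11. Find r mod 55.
M = 5 × 11 = 55. M₁ = 11, y₁ ≡ 1 mod 5. M₂ = 5, y₂ ≡ 9 mod 11. r = 1×11×1 + 2×5×9 ≡ 46 mod 55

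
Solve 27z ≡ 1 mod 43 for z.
Since 43 is prime, by Fermat 27^(-1) ≡ 27^{41} ≡ 8 mod 43. Verify: 27 × 8 = 216 ≡ 1 mod 43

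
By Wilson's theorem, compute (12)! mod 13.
By Wilson's theorem, (12)! ≡ -1 ≡ 12 mod 13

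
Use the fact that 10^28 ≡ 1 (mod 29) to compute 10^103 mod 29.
By Fermat: 10^{28} ≡ 1 (mod 29). 103 = 3×28 + 19. So 10^{103} ≡ 10^{19} ≡ 21 (mod 29)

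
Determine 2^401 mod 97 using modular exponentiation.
Using Fermat: 2^{96} ≡ 1 (mod 97). 401 ≡ 17 (mod 96). So 2^{401} ≡ 2^{17} ≡ 25 (mod 97)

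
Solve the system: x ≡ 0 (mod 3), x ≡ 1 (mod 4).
M = 3 × 4 = 12. M₁ = 4, y₁ ≡ 1 (mod 3). M₂ = 3, y₂ ≡ 3 (mod 4). x = 0×4×1 + 1×3×3 ≡ 9 (mod 12)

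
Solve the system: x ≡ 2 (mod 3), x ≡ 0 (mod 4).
M = 3 × 4 = 12. M₁ = 4, y₁ ≡ 1 (mod 3). M₂ = 3, y₂ ≡ 3 (mod 4). x = 2×4×1 + 0×3×3 ≡ 8 (mod 12)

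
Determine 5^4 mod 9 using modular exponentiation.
5^{4} = 625 ≡ 4 (mod 9)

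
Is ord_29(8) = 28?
Powers of 8 mod 29: 8^1≡8, 8^2≡6, 8^3≡19, 8^4≡7, 8^5≡27, 8^6≡13, 8^7≡17, 8^8≡20, 8^9≡15, 8^10≡4, 8^11≡3, 8^12≡24, 8^13≡18, 8^14≡28, 8^15≡21, 8^16≡23, 8^17≡10, 8^18≡22, 8^19≡2, 8^20≡16, 8^21≡12, 8^22≡9, 8^23≡14, 8^24≡25, 8^25≡26, 8^26≡5, 8^27≡11, 8^28≡1. First k with 8^k≡1 is k=28. Yes, ord_29(8) = 28.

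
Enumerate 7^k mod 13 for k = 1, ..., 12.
7^1, 7^2, ..., 7^{12} mod 13: [7, 10, 5, 9, 11, 12, 6, 3, 8, 4, 2, 1]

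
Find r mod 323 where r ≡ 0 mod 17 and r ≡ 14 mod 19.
M = 17 × 19 = 323. M₁ = 19, y₁ ≡ 9 mod 17. M₂ = 17, y₂ ≡ 9 mod 19. r = 0×19×9 + 14×17×9 ≡ 204 mod 323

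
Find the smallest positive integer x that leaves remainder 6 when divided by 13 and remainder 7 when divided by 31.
M = 13 × 31 = 403. M₁ = 31, y₁ ≡ 8 (mod 13). M₂ = 13, y₂ ≡ 12 (mod 31). x = 6×31×8 + 7×13×12 ≡ 162 (mod 403)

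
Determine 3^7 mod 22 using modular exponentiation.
By repeated squaring mod 22: 3^{1}≡3, 3^{2}≡9, 3^{4}≡15. Then 3^{7} = 3^{4+2+1} ≡ 15 × 9 × 3 ≡ 9 mod 22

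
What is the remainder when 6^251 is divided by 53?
Using Fermat: 6^{52} ≡ 1 mod 53. 251 ≡ 43 mod 52. So 6^{251} ≡ 6^{43} ≡ 29 mod 53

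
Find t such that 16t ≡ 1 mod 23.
Since 23 is prime, by Fermat 16^(-1) ≡ 16^{21} ≡ 13 mod 23. Verify: 16 × 13 = 208 ≡ 1 mod 23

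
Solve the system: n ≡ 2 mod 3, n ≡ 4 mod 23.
M = 3 × 23 = 69. M₁ = 23, y₁ ≡ 2 mod 3. M₂ = 3, y₂ ≡ 8 mod 23. n = 2×23×2 + 4×3×8 ≡ 50 mod 69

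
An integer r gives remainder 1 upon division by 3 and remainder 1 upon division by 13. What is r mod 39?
M = 3 × 13 = 39. M₁ = 13, y₁ ≡ 1 mod 3. M₂ = 3, y₂ ≡ 9 mod 13. r = 1×13×1 + 1×3×9 ≡ 1 mod 39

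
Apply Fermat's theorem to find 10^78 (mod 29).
By Fermat: 10^{28} ≡ 1 (mod 29). 78 = 2×28 + 22. So 10^{78} ≡ 10^{22} ≡ 4 (mod 29)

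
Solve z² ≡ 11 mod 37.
The square roots of 11 mod 37 are 23 and 14. Verify: 23² = 529 ≡ 11 mod 37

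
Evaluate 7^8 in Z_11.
By repeated squaring (mod 11): 7^{1}≡7, 7^{2}≡5, 7^{4}≡3, 7^{8}≡9. So 7^{8} ≡ 9 (mod 11)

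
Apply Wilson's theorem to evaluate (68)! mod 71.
(70)! = (68)! × (69) × (70) ≡ -1 (mod 71). So (68)! ≡ -1 × [(70)(69)]^(-1) ≡ 35 (mod 71)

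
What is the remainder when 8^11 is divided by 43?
By repeated squaring mod 43: 8^{1}≡8, 8^{2}≡21, 8^{4}≡11, 8^{8}≡35. Then 8^{11} = 8^{8+2+1} ≡ 35 × 21 × 8 ≡ 32 mod 43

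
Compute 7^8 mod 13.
By repeated squaring mod 13: 7^{1}≡7, 7^{2}≡10, 7^{4}≡9, 7^{8}≡3. So 7^{8} ≡ 3 mod 13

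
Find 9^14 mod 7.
Using Fermat: 9^{6} ≡ 1 mod 7. 14 ≡ 2 mod 6. So 9^{14} ≡ 9^{2} ≡ 4 mod 7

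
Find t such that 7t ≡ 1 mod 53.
Since 53 is prime, by Fermat 7^(-1) ≡ 7^{51} ≡ 38 mod 53. Verify: 7 × 38 = 266 ≡ 1 mod 53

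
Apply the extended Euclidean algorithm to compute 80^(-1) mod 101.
Extended GCD: 80(24) + 101(-19) = 1. So 80^(-1) ≡ 24 (mod 101). Verify: 80 × 24 = 1920 ≡ 1 (mod 101)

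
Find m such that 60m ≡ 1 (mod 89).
Since 89 is prime, by Fermat 60^(-1) ≡ 60^{87} ≡ 46 (mod 89). Verify: 60 × 46 = 2760 ≡ 1 (mod 89)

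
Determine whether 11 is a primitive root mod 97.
11^{48} ≡ 1 mod 97 and 48 < 96, so ord_97(11) = 48 ≠ 96 and 11 is not a primitive root.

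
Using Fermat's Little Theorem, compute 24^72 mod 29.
By Fermat: 24^{28} ≡ 1 (mod 29). 72 = 2×28 + 16. So 24^{72} ≡ 24^{16} ≡ 25 (mod 29)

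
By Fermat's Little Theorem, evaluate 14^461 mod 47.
By Fermat: 14^{46} ≡ 1 mod 47. 461 ≡ 1 mod 46. So 14^{461} ≡ 14^{1} ≡ 14 mod 47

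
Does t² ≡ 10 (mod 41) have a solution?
By Euler's criterion: 10^{20} ≡ 1 (mod 41). Since this equals 1, 10 is a QR.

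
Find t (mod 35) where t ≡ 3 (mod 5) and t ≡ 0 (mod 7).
M = 5 × 7 = 35. M₁ = 7, y₁ ≡ 3 (mod 5). M₂ = 5, y₂ ≡ 3 (mod 7). t = 3×7×3 + 0×5×3 ≡ 28 (mod 35)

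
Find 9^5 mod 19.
By repeated squaring mod 19: 9^{1}≡9, 9^{2}≡5, 9^{4}≡6. Then 9^{5} = 9^{4+1} ≡ 6 × 9 ≡ 16 mod 19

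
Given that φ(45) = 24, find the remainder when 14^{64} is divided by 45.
By Euler: 14^{24} ≡ 1 (mod 45) since gcd(14, 45) = 1. 64 = 2×24 + 16. So 14^{64} ≡ 14^{16} ≡ 31 (mod 45)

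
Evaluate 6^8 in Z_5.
Using Fermat: 6^{4} ≡ 1 (mod 5). 8 ≡ 0 (mod 4). So 6^{8} ≡ 6^{0} ≡ 1 (mod 5)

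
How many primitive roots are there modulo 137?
There are φ(137-1) = φ(136) = 64 primitive roots modulo 137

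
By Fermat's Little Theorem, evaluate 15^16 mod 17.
By Fermat's Little Theorem, 15^{16} ≡ 1 (mod 17) since 17 is prime and gcd(15, 17) = 1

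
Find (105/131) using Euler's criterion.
(105/131) = 105^{65} mod 131 = 1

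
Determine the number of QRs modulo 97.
The squaring map on Z_97* is 2-to-1, so there are (96)/2 = 48 QRs.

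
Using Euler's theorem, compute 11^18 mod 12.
By Euler: 11^{4} ≡ 1 mod 12 since gcd(11, 12) = 1. 18 = 4×4 + 2. So 11^{18} ≡ 11^{2} ≡ 1 mod 12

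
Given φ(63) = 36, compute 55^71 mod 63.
By Euler: 55^{36} ≡ 1 mod 63 since gcd(55, 63) = 1. 71 = 1×36 + 35. So 55^{71} ≡ 55^{35} ≡ 55 mod 63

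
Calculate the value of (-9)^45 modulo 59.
By repeated squaring mod 59: (-9)^{1}≡50, (-9)^{2}≡22, (-9)^{4}≡12, (-9)^{8}≡26, (-9)^{16}≡27, (-9)^{32}≡21. Then (-9)^{45} = (-9)^{32+8+4+1} ≡ 21 × 26 × 12 × 50 ≡ 32 mod 59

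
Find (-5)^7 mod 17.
By repeated squaring mod 17: (-5)^{1}≡12, (-5)^{2}≡8, (-5)^{4}≡13. Then (-5)^{7} = (-5)^{4+2+1} ≡ 13 × 8 × 12 ≡ 7 mod 17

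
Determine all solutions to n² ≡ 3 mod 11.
The square roots of 3 mod 11 are 5 and 6. Verify: 5² = 25 ≡ 3 mod 11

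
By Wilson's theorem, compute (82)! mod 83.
By Wilson's theorem, (82)! ≡ -1 ≡ 82 mod 83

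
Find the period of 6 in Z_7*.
Powers of 6 mod 7: 6^1≡6, 6^2≡1. So the order of 6 is 2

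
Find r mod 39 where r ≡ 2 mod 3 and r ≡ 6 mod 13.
M = 3 × 13 = 39. M₁ = 13, y₁ ≡ 1 mod 3. M₂ = 3, y₂ ≡ 9 mod 13. r = 2×13×1 + 6×3×9 ≡ 32 mod 39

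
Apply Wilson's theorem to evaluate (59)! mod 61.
(60)! = (59)! × (60) ≡ -1 mod 61. So (59)! ≡ -1 × (60)^(-1) ≡ (-1)×(-1) = 1 mod 61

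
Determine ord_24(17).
Powers of 17 mod 24: 17^1≡17, 17^2≡1. Order = 2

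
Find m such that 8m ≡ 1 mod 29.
Since 29 is prime, by Fermat 8^(-1) ≡ 8^{27} ≡ 11 mod 29. Verify: 8 × 11 = 88 ≡ 1 mod 29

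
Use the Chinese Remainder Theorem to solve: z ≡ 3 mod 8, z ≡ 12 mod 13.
M = 8 × 13 = 104. M₁ = 13, y₁ ≡ 5 mod 8. M₂ = 8, y₂ ≡ 5 mod 13. z = 3×13×5 + 12×8×5 ≡ 51 mod 104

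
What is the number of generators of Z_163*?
There are φ(163-1) = φ(162) = 54 primitive roots modulo 163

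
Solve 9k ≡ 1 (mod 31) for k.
Since 31 is prime, by Fermat 9^(-1) ≡ 9^{29} ≡ 7 (mod 31). Verify: 9 × 7 = 63 ≡ 1 (mod 31)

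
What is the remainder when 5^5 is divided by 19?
By repeated squaring mod 19: 5^{1}≡5, 5^{2}≡6, 5^{4}≡17. Then 5^{5} = 5^{4+1} ≡ 17 × 5 ≡ 9 mod 19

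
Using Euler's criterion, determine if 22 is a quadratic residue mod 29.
By Euler's criterion: 22^{14} ≡ 1 mod 29. Since this equals 1, 22 is a QR.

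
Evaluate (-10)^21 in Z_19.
Using Fermat: (-10)^{18} ≡ 1 mod 19. 21 ≡ 3 mod 18. So (-10)^{21} ≡ (-10)^{3} ≡ 7 mod 19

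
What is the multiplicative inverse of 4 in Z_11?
Since 11 is prime, by Fermat 4^(-1) ≡ 4^{9} ≡ 3 (mod 11). Verify: 4 × 3 = 12 ≡ 1 (mod 11)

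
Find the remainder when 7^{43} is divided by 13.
By Fermat: 7^{12} ≡ 1 (mod 13). 43 = 3×12 + 7. So 7^{43} ≡ 7^{7} ≡ 6 (mod 13)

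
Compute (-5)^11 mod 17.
By repeated squaring (mod 17): (-5)^{1}≡12, (-5)^{2}≡8, (-5)^{4}≡13, (-5)^{8}≡16. Then (-5)^{11} = (-5)^{8+2+1} ≡ 16 × 8 × 12 ≡ 6 (mod 17)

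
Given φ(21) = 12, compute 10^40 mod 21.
By Euler: 10^{12} ≡ 1 mod 21 since gcd(10, 21) = 1. 40 = 3×12 + 4. So 10^{40} ≡ 10^{4} ≡ 4 mod 21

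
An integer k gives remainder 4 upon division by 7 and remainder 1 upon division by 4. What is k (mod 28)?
M = 7 × 4 = 28. M₁ = 4, y₁ ≡ 2 (mod 7). M₂ = 7, y₂ ≡ 3 (mod 4). k = 4×4×2 + 1×7×3 ≡ 25 (mod 28)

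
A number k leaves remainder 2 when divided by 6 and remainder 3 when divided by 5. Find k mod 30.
M = 6 × 5 = 30. M₁ = 5, y₁ ≡ 5 mod 6. M₂ = 6, y₂ ≡ 1 mod 5. k = 2×5×5 + 3×6×1 ≡ 8 mod 30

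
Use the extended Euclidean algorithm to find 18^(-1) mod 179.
Extended GCD: 18(10) + 179(-1) = 1. So 18^(-1) ≡ 10 (mod 179). Verify: 18 × 10 = 180 ≡ 1 (mod 179)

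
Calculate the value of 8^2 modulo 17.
8^{2} = 64 ≡ 13 mod 17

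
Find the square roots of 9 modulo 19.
The square roots of 9 mod 19 are 16 and 3. Verify: 16² = 256 ≡ 9 (mod 19)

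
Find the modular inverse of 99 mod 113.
Since 113 is prime, by Fermat 99^(-1) ≡ 99^{111} ≡ 8 (mod 113). Verify: 99 × 8 = 792 ≡ 1 (mod 113)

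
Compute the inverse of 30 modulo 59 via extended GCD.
Extended GCD: 30(2) + 59(-1) = 1. So 30^(-1) ≡ 2 (mod 59). Verify: 30 × 2 = 60 ≡ 1 (mod 59)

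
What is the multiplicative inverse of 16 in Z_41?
Since 41 is prime, by Fermat 16^(-1) ≡ 16^{39} ≡ 18 (mod 41). Verify: 16 × 18 = 288 ≡ 1 (mod 41)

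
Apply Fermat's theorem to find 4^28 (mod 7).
By Fermat: 4^{6} ≡ 1 (mod 7). 28 = 4×6 + 4. So 4^{28} ≡ 4^{4} ≡ 4 (mod 7)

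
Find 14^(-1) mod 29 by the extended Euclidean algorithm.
Extended GCD: 14(-2) + 29(1) = 1. So 14^(-1) ≡ -2 ≡ 27 mod 29. Verify: 14 × 27 = 378 ≡ 1 mod 29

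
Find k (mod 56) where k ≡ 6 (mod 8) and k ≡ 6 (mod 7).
M = 8 × 7 = 56. M₁ = 7, y₁ ≡ 7 (mod 8). M₂ = 8, y₂ ≡ 1 (mod 7). k = 6×7×7 + 6×8×1 ≡ 6 (mod 56)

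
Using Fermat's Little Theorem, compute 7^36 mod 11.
By Fermat: 7^{10} ≡ 1 mod 11. 36 = 3×10 + 6. So 7^{36} ≡ 7^{6} ≡ 4 mod 11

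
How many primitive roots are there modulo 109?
Number of primitive roots mod 109 = φ(p-1) = φ(108) = 36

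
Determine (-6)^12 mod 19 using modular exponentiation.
By repeated squaring mod 19: (-6)^{1}≡13, (-6)^{2}≡17, (-6)^{4}≡4, (-6)^{8}≡16. Then (-6)^{12} = (-6)^{8+4} ≡ 16 × 4 ≡ 7 mod 19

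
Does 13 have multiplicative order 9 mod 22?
Powers of 13 mod 22: 13^1≡13, 13^2≡15, 13^3≡19, 13^4≡5, 13^5≡21, 13^6≡9, 13^7≡7, 13^8≡3, 13^9≡17, 13^10≡1. 13^9≡17≢1, so ord ≠ 9. No, the actual order is 10.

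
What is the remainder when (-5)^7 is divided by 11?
By repeated squaring (mod 11): (-5)^{1}≡6, (-5)^{2}≡3, (-5)^{4}≡9. Then (-5)^{7} = (-5)^{4+2+1} ≡ 9 × 3 × 6 ≡ 8 (mod 11)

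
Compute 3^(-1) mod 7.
Since 7 is prime, by Fermat 3^(-1) ≡ 3^{5} ≡ 5 mod 7. Verify: 3 × 5 = 15 ≡ 1 mod 7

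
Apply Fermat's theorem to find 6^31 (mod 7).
By Fermat: 6^{6} ≡ 1 (mod 7). 31 = 5×6 + 1. So 6^{31} ≡ 6^{1} ≡ 6 (mod 7)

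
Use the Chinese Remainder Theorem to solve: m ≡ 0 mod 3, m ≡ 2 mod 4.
M = 3 × 4 = 12. M₁ = 4, y₁ ≡ 1 mod 3. M₂ = 3, y₂ ≡ 3 mod 4. m = 0×4×1 + 2×3×3 ≡ 6 mod 12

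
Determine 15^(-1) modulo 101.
Since 101 is prime, by Fermat 15^(-1) ≡ 15^{99} ≡ 27 mod 101. Verify: 15 × 27 = 405 ≡ 1 mod 101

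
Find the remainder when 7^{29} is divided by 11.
By Fermat: 7^{10} ≡ 1 mod 11. 29 = 2×10 + 9. So 7^{29} ≡ 7^{9} ≡ 8 mod 11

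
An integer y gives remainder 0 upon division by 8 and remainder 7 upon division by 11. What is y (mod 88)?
M = 8 × 11 = 88. M₁ = 11, y₁ ≡ 3 (mod 8). M₂ = 8, y₂ ≡ 7 (mod 11). y = 0×11×3 + 7×8×7 ≡ 40 (mod 88)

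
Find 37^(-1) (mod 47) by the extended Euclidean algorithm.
Extended GCD: 37(14) + 47(-11) = 1. So 37^(-1) ≡ 14 (mod 47). Verify: 37 × 14 = 518 ≡ 1 (mod 47)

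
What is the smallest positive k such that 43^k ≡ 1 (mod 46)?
Powers of 43 mod 46: 43^1≡43, 43^2≡9, 43^3≡19, 43^4≡35, 43^5≡33, 43^6≡39, 43^7≡21, 43^8≡29, 43^9≡5, 43^10≡31, 43^11≡45, 43^12≡3, 43^13≡37, 43^14≡27, 43^15≡11, 43^16≡13, 43^17≡7, 43^18≡25, 43^19≡17, 43^20≡41, 43^21≡15, 43^22≡1. ord_46(43) = 22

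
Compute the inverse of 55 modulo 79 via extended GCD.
Extended GCD: 55(23) + 79(-16) = 1. So 55^(-1) ≡ 23 (mod 79). Verify: 55 × 23 = 1265 ≡ 1 (mod 79)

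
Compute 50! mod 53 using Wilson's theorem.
(52)! = (50)! × (51) × (52) ≡ -1 mod 53. So (50)! ≡ -1 × [(52)(51)]^(-1) ≡ 26 mod 53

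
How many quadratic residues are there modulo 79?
Exactly half the non-zero residues mod a prime are QRs: (79-1)/2 = 39.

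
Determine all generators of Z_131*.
There are φ(130) = 48 primitive roots mod 131: {2, 6, 8, 10, 14, 17, 22, 23, 26, 29, 30, 31, 37, 40, 50, 54, 56, 57, 66, 67, 72, 76, 82, 83, 85, 87, 88, 90, 93, 95, 96, 97, 98, 103, 104, 106, 110, 111, 115, 116, 118, 119, 120, 122, 124, 126, 127, 128}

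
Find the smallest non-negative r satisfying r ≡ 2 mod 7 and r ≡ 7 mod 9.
M = 7 × 9 = 63. M₁ = 9, y₁ ≡ 4 mod 7. M₂ = 7, y₂ ≡ 4 mod 9. r = 2×9×4 + 7×7×4 ≡ 16 mod 63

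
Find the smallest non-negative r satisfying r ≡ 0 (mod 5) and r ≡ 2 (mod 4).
M = 5 × 4 = 20. M₁ = 4, y₁ ≡ 4 (mod 5). M₂ = 5, y₂ ≡ 1 (mod 4). r = 0×4×4 + 2×5×1 ≡ 10 (mod 20)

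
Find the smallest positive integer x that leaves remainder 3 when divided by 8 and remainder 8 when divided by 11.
M = 8 × 11 = 88. M₁ = 11, y₁ ≡ 3 mod 8. M₂ = 8, y₂ ≡ 7 mod 11. x = 3×11×3 + 8×8×7 ≡ 19 mod 88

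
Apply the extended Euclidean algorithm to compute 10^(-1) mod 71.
Extended GCD: 10(-7) + 71(1) = 1. So 10^(-1) ≡ -7 ≡ 64 mod 71. Verify: 10 × 64 = 640 ≡ 1 mod 71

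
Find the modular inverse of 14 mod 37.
Since 37 is prime, by Fermat 14^(-1) ≡ 14^{35} ≡ 8 (mod 37). Verify: 14 × 8 = 112 ≡ 1 (mod 37)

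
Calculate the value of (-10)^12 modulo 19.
By repeated squaring mod 19: (-10)^{1}≡9, (-10)^{2}≡5, (-10)^{4}≡6, (-10)^{8}≡17. Then (-10)^{12} = (-10)^{8+4} ≡ 17 × 6 ≡ 7 mod 19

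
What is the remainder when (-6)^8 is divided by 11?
By repeated squaring mod 11: (-6)^{1}≡5, (-6)^{2}≡3, (-6)^{4}≡9, (-6)^{8}≡4. So (-6)^{8} ≡ 4 mod 11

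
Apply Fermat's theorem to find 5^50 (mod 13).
By Fermat: 5^{12} ≡ 1 (mod 13). 50 = 4×12 + 2. So 5^{50} ≡ 5^{2} ≡ 12 (mod 13)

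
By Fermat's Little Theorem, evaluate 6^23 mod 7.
By Fermat: 6^{6} ≡ 1 mod 7. 23 = 3×6 + 5. So 6^{23} ≡ 6^{5} ≡ 6 mod 7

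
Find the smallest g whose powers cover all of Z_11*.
g = 2. For each prime q|10: 2^{5}≡10, 2^{2}≡4, none ≡ 1, so ord_11(2) = 10 and 2 is a primitive root.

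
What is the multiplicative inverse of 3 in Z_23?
Since 23 is prime, by Fermat 3^(-1) ≡ 3^{21} ≡ 8 (mod 23). Verify: 3 × 8 = 24 ≡ 1 (mod 23)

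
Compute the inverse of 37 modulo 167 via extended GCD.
Extended GCD: 37(-9) + 167(2) = 1. So 37^(-1) ≡ -9 ≡ 158 mod 167. Verify: 37 × 158 = 5846 ≡ 1 mod 167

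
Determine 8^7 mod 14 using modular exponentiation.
By repeated squaring (mod 14): 8^{1}≡8, 8^{2}≡8, 8^{4}≡8. Then 8^{7} = 8^{4+2+1} ≡ 8 × 8 × 8 ≡ 8 (mod 14)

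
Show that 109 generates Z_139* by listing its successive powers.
109^1, 109^2, ..., 109^{138} mod 139: [109, 66, 105, 47, 119, 44, 70, 124, 33, 122, 93, 129, 22, 35, 62, 86, 61, 116, 134, 11, 87, 31, 43, 100, 58, 67, 75, 113, 85, 91, 50, 29, 103, 107, 126, 112, 115, 25, 84, 121, 123, 63, 56, 127, 82, 42, 130, 131, 101, 28, 133, 41, 21, 65, 135, 120, 14, 136, 90, 80, 102, 137, 60, 7, 68, 45, 40, 51, 138, 30, 73, 34, 92, 20, 95, 69, 15, 106, 17, 46, 10, 117, 104, 77, 53, 78, 23, 5, 128, 52, 108, 96, 39, 81, 72, 64, 26, 54, 48, 89, 110, 36, 32, 13, 27, 24, 114, 55, 18, 16, 76, 83, 12, 57, 97, 9, 8, 38, 111, 6, 98, 118, 74, 4, 19, 125, 3, 49, 59, 37, 2, 79, 132, 71, 94, 99, 88, 1]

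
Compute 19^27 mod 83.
By repeated squaring mod 83: 19^{1}≡19, 19^{2}≡29, 19^{4}≡11, 19^{8}≡38, 19^{16}≡33. Then 19^{27} = 19^{16+8+2+1} ≡ 33 × 38 × 29 × 19 ≡ 62 mod 83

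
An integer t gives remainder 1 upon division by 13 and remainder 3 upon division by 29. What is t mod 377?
M = 13 × 29 = 377. M₁ = 29, y₁ ≡ 9 mod 13. M₂ = 13, y₂ ≡ 9 mod 29. t = 1×29×9 + 3×13×9 ≡ 235 mod 377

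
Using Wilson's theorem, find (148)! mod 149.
By Wilson's theorem, (148)! ≡ -1 ≡ 148 mod 149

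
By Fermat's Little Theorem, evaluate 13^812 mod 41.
By Fermat: 13^{40} ≡ 1 (mod 41). 812 ≡ 12 (mod 40). So 13^{812} ≡ 13^{12} ≡ 4 (mod 41)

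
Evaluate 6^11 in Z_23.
By repeated squaring mod 23: 6^{1}≡6, 6^{2}≡13, 6^{4}≡8, 6^{8}≡18. Then 6^{11} = 6^{8+2+1} ≡ 18 × 13 × 6 ≡ 1 mod 23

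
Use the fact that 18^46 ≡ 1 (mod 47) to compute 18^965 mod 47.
By Fermat: 18^{46} ≡ 1 (mod 47). 965 ≡ 45 (mod 46). So 18^{965} ≡ 18^{45} ≡ 34 (mod 47)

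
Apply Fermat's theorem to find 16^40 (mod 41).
By Fermat's Little Theorem, 16^{40} ≡ 1 (mod 41) since 41 is prime and gcd(16, 41) = 1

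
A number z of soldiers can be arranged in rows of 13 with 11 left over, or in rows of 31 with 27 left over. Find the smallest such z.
M = 13 × 31 = 403. M₁ = 31, y₁ ≡ 8 (mod 13). M₂ = 13, y₂ ≡ 12 (mod 31). z = 11×31×8 + 27×13×12 ≡ 89 (mod 403)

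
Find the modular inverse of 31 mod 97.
Since 97 is prime, by Fermat 31^(-1) ≡ 31^{95} ≡ 72 mod 97. Verify: 31 × 72 = 2232 ≡ 1 mod 97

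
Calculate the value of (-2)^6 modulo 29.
By repeated squaring (mod 29): (-2)^{1}≡27, (-2)^{2}≡4, (-2)^{4}≡16. Then (-2)^{6} = (-2)^{4+2} ≡ 16 × 4 ≡ 6 (mod 29)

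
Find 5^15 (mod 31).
By repeated squaring (mod 31): 5^{1}≡5, 5^{2}≡25, 5^{4}≡5, 5^{8}≡25. Then 5^{15} = 5^{8+4+2+1} ≡ 25 × 5 × 25 × 5 ≡ 1 (mod 31)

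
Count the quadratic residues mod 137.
The squaring map on Z_137* is 2-to-1, so there are (136)/2 = 68 QRs.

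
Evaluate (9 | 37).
(9/37) = 9^{18} mod 37 = 1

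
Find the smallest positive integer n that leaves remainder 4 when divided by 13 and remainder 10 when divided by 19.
M = 13 × 19 = 247. M₁ = 19, y₁ ≡ 11 mod 13. M₂ = 13, y₂ ≡ 3 mod 19. n = 4×19×11 + 10×13×3 ≡ 238 mod 247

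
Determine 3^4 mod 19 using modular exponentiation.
3^{4} = 81 ≡ 5 (mod 19)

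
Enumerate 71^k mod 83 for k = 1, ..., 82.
71^1, 71^2, ..., 71^{82} mod 83: [71, 61, 15, 69, 2, 59, 39, 30, 55, 4, 35, 78, 60, 27, 8, 70, 73, 37, 54, 16, 57, 63, 74, 25, 32, 31, 43, 65, 50, 64, 62, 3, 47, 17, 45, 41, 6, 11, 34, 7, 82, 12, 22, 68, 14, 81, 24, 44, 53, 28, 79, 48, 5, 23, 56, 75, 13, 10, 46, 29, 67, 26, 20, 9, 58, 51, 52, 40, 18, 33, 19, 21, 80, 36, 66, 38, 42, 77, 72, 49, 76, 1]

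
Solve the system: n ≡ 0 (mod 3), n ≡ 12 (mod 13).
M = 3 × 13 = 39. M₁ = 13, y₁ ≡ 1 (mod 3). M₂ = 3, y₂ ≡ 9 (mod 13). n = 0×13×1 + 12×3×9 ≡ 12 (mod 39)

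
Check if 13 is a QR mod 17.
By Euler's criterion: 13^{8} ≡ 1 mod 17. Since this equals 1, 13 is a QR.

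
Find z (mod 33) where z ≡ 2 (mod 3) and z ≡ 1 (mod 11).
M = 3 × 11 = 33. M₁ = 11, y₁ ≡ 2 (mod 3). M₂ = 3, y₂ ≡ 4 (mod 11). z = 2×11×2 + 1×3×4 ≡ 23 (mod 33)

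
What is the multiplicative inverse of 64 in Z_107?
Since 107 is prime, by Fermat 64^(-1) ≡ 64^{105} ≡ 102 mod 107. Verify: 64 × 102 = 6528 ≡ 1 mod 107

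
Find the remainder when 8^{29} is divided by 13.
By Fermat: 8^{12} ≡ 1 (mod 13). 29 = 2×12 + 5. So 8^{29} ≡ 8^{5} ≡ 8 (mod 13)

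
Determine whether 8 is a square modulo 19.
By Euler's criterion: 8^{9} ≡ 18 mod 19. Since this equals -1 (≡ 18), 8 is not a QR.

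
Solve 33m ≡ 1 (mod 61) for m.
Since 61 is prime, by Fermat 33^(-1) ≡ 33^{59} ≡ 37 (mod 61). Verify: 33 × 37 = 1221 ≡ 1 (mod 61)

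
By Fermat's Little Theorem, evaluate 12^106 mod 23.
By Fermat: 12^{22} ≡ 1 mod 23. 106 = 4×22 + 18. So 12^{106} ≡ 12^{18} ≡ 16 mod 23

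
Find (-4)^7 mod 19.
By repeated squaring mod 19: (-4)^{1}≡15, (-4)^{2}≡16, (-4)^{4}≡9. Then (-4)^{7} = (-4)^{4+2+1} ≡ 9 × 16 × 15 ≡ 13 mod 19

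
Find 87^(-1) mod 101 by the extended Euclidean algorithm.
Extended GCD: 87(36) + 101(-31) = 1. So 87^(-1) ≡ 36 mod 101. Verify: 87 × 36 = 3132 ≡ 1 mod 101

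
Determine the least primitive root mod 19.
g = 2. Powers: [2, 4, 8, 16, 13, 7, 14, 9, ...] generates all 18 non-zero residues.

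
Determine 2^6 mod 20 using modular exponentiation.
By repeated squaring mod 20: 2^{1}≡2, 2^{2}≡4, 2^{4}≡16. Then 2^{6} = 2^{4+2} ≡ 16 × 4 ≡ 4 mod 20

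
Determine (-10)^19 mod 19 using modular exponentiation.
Using Fermat: (-10)^{18} ≡ 1 (mod 19). 19 ≡ 1 (mod 18). So (-10)^{19} ≡ (-10)^{1} ≡ 9 (mod 19)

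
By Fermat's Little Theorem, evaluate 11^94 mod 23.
By Fermat: 11^{22} ≡ 1 mod 23. 94 = 4×22 + 6. So 11^{94} ≡ 11^{6} ≡ 9 mod 23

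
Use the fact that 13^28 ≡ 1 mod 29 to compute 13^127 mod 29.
By Fermat: 13^{28} ≡ 1 mod 29. 127 = 4×28 + 15. So 13^{127} ≡ 13^{15} ≡ 13 mod 29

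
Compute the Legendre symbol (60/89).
(60/89) = 60^{44} mod 89 = -1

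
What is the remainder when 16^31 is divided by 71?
By repeated squaring mod 71: 16^{1}≡16, 16^{2}≡43, 16^{4}≡3, 16^{8}≡9, 16^{16}≡10. Then 16^{31} = 16^{16+8+4+2+1} ≡ 10 × 9 × 3 × 43 × 16 ≡ 24 mod 71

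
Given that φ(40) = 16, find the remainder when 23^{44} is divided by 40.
By Euler: 23^{16} ≡ 1 mod 40 since gcd(23, 40) = 1. 44 = 2×16 + 12. So 23^{44} ≡ 23^{12} ≡ 1 mod 40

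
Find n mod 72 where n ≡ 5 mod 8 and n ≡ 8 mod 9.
M = 8 × 9 = 72. M₁ = 9, y₁ ≡ 1 mod 8. M₂ = 8, y₂ ≡ 8 mod 9. n = 5×9×1 + 8×8×8 ≡ 53 mod 72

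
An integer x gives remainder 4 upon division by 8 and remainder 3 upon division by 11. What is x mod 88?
M = 8 × 11 = 88. M₁ = 11, y₁ ≡ 3 mod 8. M₂ = 8, y₂ ≡ 7 mod 11. x = 4×11×3 + 3×8×7 ≡ 36 mod 88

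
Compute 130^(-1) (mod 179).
Since 179 is prime, by Fermat 130^(-1) ≡ 130^{177} ≡ 84 (mod 179). Verify: 130 × 84 = 10920 ≡ 1 (mod 179)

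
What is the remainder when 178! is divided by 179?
By Wilson's theorem, (178)! ≡ -1 ≡ 178 mod 179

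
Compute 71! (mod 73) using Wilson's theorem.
(72)! = (71)! × (72) ≡ -1 (mod 73). So (71)! ≡ -1 × (72)^(-1) ≡ (-1)×(-1) = 1 (mod 73)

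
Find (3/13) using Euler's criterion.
(3/13) = 3^{6} mod 13 = 1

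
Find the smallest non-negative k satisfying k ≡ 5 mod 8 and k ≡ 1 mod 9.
M = 8 × 9 = 72. M₁ = 9, y₁ ≡ 1 mod 8. M₂ = 8, y₂ ≡ 8 mod 9. k = 5×9×1 + 1×8×8 ≡ 37 mod 72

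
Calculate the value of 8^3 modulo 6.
8^{3} = 512 ≡ 2 mod 6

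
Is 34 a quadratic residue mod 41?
By Euler's criterion: 34^{20} ≡ 40 (mod 41). Since this equals -1 (≡ 40), 34 is not a QR.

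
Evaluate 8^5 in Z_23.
By repeated squaring (mod 23): 8^{1}≡8, 8^{2}≡18, 8^{4}≡2. Then 8^{5} = 8^{4+1} ≡ 2 × 8 ≡ 16 (mod 23)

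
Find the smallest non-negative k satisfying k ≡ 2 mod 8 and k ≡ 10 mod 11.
M = 8 × 11 = 88. M₁ = 11, y₁ ≡ 3 mod 8. M₂ = 8, y₂ ≡ 7 mod 11. k = 2×11×3 + 10×8×7 ≡ 10 mod 88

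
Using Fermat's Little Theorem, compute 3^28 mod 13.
By Fermat: 3^{12} ≡ 1 (mod 13). 28 = 2×12 + 4. So 3^{28} ≡ 3^{4} ≡ 3 (mod 13)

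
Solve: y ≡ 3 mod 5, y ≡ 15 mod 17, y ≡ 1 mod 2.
M = 5 × 17 × 2 = 170. M₁ = 34, y₁ ≡ 4 mod 5. M₂ = 10, y₂ ≡ 12 mod 17. M₃ = 85, y₃ ≡ 1 mod 2. y = 3×34×4 + 15×10×12 + 1×85×1 ≡ 83 mod 170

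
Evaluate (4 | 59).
(4/59) = 4^{29} mod 59 = 1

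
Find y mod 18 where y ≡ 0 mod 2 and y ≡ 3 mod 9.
M = 2 × 9 = 18. M₁ = 9, y₁ ≡ 1 mod 2. M₂ = 2, y₂ ≡ 5 mod 9. y = 0×9×1 + 3×2×5 ≡ 12 mod 18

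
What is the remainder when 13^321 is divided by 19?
Using Fermat: 13^{18} ≡ 1 (mod 19). 321 ≡ 15 (mod 18). So 13^{321} ≡ 13^{15} ≡ 8 (mod 19)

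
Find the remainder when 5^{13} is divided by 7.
By Fermat: 5^{6} ≡ 1 (mod 7). 13 = 2×6 + 1. So 5^{13} ≡ 5^{1} ≡ 5 (mod 7)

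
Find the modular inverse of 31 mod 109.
Since 109 is prime, by Fermat 31^(-1) ≡ 31^{107} ≡ 102 mod 109. Verify: 31 × 102 = 3162 ≡ 1 mod 109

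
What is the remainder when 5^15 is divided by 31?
By repeated squaring (mod 31): 5^{1}≡5, 5^{2}≡25, 5^{4}≡5, 5^{8}≡25. Then 5^{15} = 5^{8+4+2+1} ≡ 25 × 5 × 25 × 5 ≡ 1 (mod 31)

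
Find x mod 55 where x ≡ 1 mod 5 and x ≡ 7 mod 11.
M = 5 × 11 = 55. M₁ = 11, y₁ ≡ 1 mod 5. M₂ = 5, y₂ ≡ 9 mod 11. x = 1×11×1 + 7×5×9 ≡ 51 mod 55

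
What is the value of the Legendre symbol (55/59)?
(55/59) = 55^{29} mod 59 = -1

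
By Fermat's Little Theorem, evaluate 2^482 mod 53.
By Fermat: 2^{52} ≡ 1 mod 53. 482 ≡ 14 mod 52. So 2^{482} ≡ 2^{14} ≡ 7 mod 53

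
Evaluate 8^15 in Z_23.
By repeated squaring mod 23: 8^{1}≡8, 8^{2}≡18, 8^{4}≡2, 8^{8}≡4. Then 8^{15} = 8^{8+4+2+1} ≡ 4 × 2 × 18 × 8 ≡ 2 mod 23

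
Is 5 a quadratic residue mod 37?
By Euler's criterion: 5^{18} ≡ 36 mod 37. Since this equals -1 (≡ 36), 5 is not a QR.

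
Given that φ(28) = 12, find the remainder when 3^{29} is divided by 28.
By Euler: 3^{12} ≡ 1 (mod 28) since gcd(3, 28) = 1. 29 = 2×12 + 5. So 3^{29} ≡ 3^{5} ≡ 19 (mod 28)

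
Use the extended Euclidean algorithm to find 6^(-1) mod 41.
Extended GCD: 6(7) + 41(-1) = 1. So 6^(-1) ≡ 7 mod 41. Verify: 6 × 7 = 42 ≡ 1 mod 41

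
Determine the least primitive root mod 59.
g = 2. For each prime q|58: 2^{29}≡58, 2^{2}≡4, none ≡ 1, so ord_59(2) = 58 and 2 is a primitive root.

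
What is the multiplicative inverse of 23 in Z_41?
Since 41 is prime, by Fermat 23^(-1) ≡ 23^{39} ≡ 25 (mod 41). Verify: 23 × 25 = 575 ≡ 1 (mod 41)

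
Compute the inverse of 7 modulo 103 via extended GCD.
Extended GCD: 7(-44) + 103(3) = 1. So 7^(-1) ≡ -44 ≡ 59 (mod 103). Verify: 7 × 59 = 413 ≡ 1 (mod 103)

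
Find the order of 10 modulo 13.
Powers of 10 mod 13: 10^1≡10, 10^2≡9, 10^3≡12, 10^4≡3, 10^5≡4, 10^6≡1. ord_13(10) = 6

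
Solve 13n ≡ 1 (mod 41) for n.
Since 41 is prime, by Fermat 13^(-1) ≡ 13^{39} ≡ 19 (mod 41). Verify: 13 × 19 = 247 ≡ 1 (mod 41)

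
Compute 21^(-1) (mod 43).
Since 43 is prime, by Fermat 21^(-1) ≡ 21^{41} ≡ 41 (mod 43). Verify: 21 × 41 = 861 ≡ 1 (mod 43)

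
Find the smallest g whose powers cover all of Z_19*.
g = 2. Powers: [2, 4, 8, 16, 13, 7, 14, 9, ...] generates all 18 non-zero residues.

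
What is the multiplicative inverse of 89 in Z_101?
Since 101 is prime, by Fermat 89^(-1) ≡ 89^{99} ≡ 42 mod 101. Verify: 89 × 42 = 3738 ≡ 1 mod 101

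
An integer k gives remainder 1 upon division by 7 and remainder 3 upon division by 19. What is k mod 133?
M = 7 × 19 = 133. M₁ = 19, y₁ ≡ 3 mod 7. M₂ = 7, y₂ ≡ 11 mod 19. k = 1×19×3 + 3×7×11 ≡ 22 mod 133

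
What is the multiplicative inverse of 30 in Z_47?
Since 47 is prime, by Fermat 30^(-1) ≡ 30^{45} ≡ 11 mod 47. Verify: 30 × 11 = 330 ≡ 1 mod 47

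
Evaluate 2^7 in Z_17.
By repeated squaring (mod 17): 2^{1}≡2, 2^{2}≡4, 2^{4}≡16. Then 2^{7} = 2^{4+2+1} ≡ 16 × 4 × 2 ≡ 9 (mod 17)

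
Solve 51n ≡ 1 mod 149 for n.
Since 149 is prime, by Fermat 51^(-1) ≡ 51^{147} ≡ 38 mod 149. Verify: 51 × 38 = 1938 ≡ 1 mod 149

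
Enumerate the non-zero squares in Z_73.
Quadratic residues modulo 73: {1, 2, 3, 4, 6, 8, 9, 12, 16, 18, 19, 23, 24, 25, 27, 32, 35, 36, 37, 38, 41, 46, 48, 49, 50, 54, 55, 57, 61, 64, 65, 67, 69, 70, 71, 72}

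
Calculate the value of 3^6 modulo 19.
By repeated squaring (mod 19): 3^{1}≡3, 3^{2}≡9, 3^{4}≡5. Then 3^{6} = 3^{4+2} ≡ 5 × 9 ≡ 7 (mod 19)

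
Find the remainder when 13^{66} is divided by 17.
By Fermat: 13^{16} ≡ 1 mod 17. 66 = 4×16 + 2. So 13^{66} ≡ 13^{2} ≡ 16 mod 17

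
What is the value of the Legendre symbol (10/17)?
(10/17) = 10^{8} mod 17 = -1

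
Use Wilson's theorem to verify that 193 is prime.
(192)! mod 193 = 192. Since this equals -1 (mod 193), Wilson confirms 193 is prime.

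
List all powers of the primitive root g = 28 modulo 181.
28^1, 28^2, ..., 28^{180} mod 181: [28, 60, 51, 161, 164, 67, 66, 38, 159, 108, 128, 145, 78, 12, 155, 177, 69, 122, 158, 80, 68, 94, 98, 29, 88, 111, 31, 144, 50, 133, 104, 16, 86, 55, 92, 42, 90, 167, 151, 65, 10, 99, 57, 148, 162, 11, 127, 117, 18, 142, 175, 13, 2, 56, 120, 102, 141, 147, 134, 132, 76, 137, 35, 75, 109, 156, 24, 129, 173, 138, 63, 135, 160, 136, 7, 15, 58, 176, 41, 62, 107, 100, 85, 27, 32, 172, 110, 3, 84, 180, 153, 121, 130, 20, 17, 114, 115, 143, 22, 73, 53, 36, 103, 169, 26, 4, 112, 59, 23, 101, 113, 87, 83, 152, 93, 70, 150, 37, 131, 48, 77, 165, 95, 126, 89, 139, 91, 14, 30, 116, 171, 82, 124, 33, 19, 170, 54, 64, 163, 39, 6, 168, 179, 125, 61, 79, 40, 34, 47, 49, 105, 44, 146, 106, 72, 25, 157, 52, 8, 43, 118, 46, 21, 45, 174, 166, 123, 5, 140, 119, 74, 81, 96, 154, 149, 9, 71, 178, 97, 1]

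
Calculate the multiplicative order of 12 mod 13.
Powers of 12 mod 13: 12^1≡12, 12^2≡1. So the order of 12 is 2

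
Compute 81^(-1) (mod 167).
Since 167 is prime, by Fermat 81^(-1) ≡ 81^{165} ≡ 33 (mod 167). Verify: 81 × 33 = 2673 ≡ 1 (mod 167)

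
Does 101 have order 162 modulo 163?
ord_163(101) divides 162. For each prime q|162: 101^{81}≡162, 101^{54}≡104, none ≡ 1. So 101 has order 162 and is a primitive root mod 163.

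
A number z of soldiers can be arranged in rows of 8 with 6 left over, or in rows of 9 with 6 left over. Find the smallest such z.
M = 8 × 9 = 72. M₁ = 9, y₁ ≡ 1 (mod 8). M₂ = 8, y₂ ≡ 8 (mod 9). z = 6×9×1 + 6×8×8 ≡ 6 (mod 72)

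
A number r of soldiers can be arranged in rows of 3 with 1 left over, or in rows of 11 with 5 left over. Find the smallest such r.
M = 3 × 11 = 33. M₁ = 11, y₁ ≡ 2 (mod 3). M₂ = 3, y₂ ≡ 4 (mod 11). r = 1×11×2 + 5×3×4 ≡ 16 (mod 33)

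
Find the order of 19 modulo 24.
Powers of 19 mod 24: 19^1≡19, 19^2≡1. Order = 2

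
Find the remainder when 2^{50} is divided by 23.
By Fermat: 2^{22} ≡ 1 mod 23. 50 = 2×22 + 6. So 2^{50} ≡ 2^{6} ≡ 18 mod 23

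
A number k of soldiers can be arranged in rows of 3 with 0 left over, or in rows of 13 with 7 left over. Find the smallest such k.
M = 3 × 13 = 39. M₁ = 13, y₁ ≡ 1 mod 3. M₂ = 3, y₂ ≡ 9 mod 13. k = 0×13×1 + 7×3×9 ≡ 33 mod 39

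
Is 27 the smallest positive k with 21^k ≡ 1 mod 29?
Powers of 21 mod 29: 21^1≡21, 21^2≡6, 21^3≡10, 21^4≡7, 21^5≡2, 21^6≡13, 21^7≡12, 21^8≡20, 21^9≡14, 21^10≡4, 21^11≡26, 21^12≡24, 21^13≡11, 21^14≡28, 21^15≡8, 21^16≡23, 21^17≡19, 21^18≡22, 21^19≡27, 21^20≡16, 21^21≡17, 21^22≡9, 21^23≡15, 21^24≡25, 21^25≡3, 21^26≡5, 21^27≡18, 21^28≡1. 21^27≡18≢1, so ord ≠ 27. No, the actual order is 28.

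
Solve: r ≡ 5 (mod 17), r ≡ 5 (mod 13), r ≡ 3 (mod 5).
M = 17 × 13 × 5 = 1105. M₁ = 65, y₁ ≡ 11 (mod 17). M₂ = 85, y₂ ≡ 2 (mod 13). M₃ = 221, y₃ ≡ 1 (mod 5). r = 5×65×11 + 5×85×2 + 3×221×1 ≡ 668 (mod 1105)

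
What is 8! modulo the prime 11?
(10)! = (8)! × (9) × (10) ≡ -1 mod 11. So (8)! ≡ -1 × [(10)(9)]^(-1) ≡ 5 mod 11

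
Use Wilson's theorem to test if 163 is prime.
(162)! mod 163 = 162. Since 162 ≡ -1 (mod 163), 163 is prime.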